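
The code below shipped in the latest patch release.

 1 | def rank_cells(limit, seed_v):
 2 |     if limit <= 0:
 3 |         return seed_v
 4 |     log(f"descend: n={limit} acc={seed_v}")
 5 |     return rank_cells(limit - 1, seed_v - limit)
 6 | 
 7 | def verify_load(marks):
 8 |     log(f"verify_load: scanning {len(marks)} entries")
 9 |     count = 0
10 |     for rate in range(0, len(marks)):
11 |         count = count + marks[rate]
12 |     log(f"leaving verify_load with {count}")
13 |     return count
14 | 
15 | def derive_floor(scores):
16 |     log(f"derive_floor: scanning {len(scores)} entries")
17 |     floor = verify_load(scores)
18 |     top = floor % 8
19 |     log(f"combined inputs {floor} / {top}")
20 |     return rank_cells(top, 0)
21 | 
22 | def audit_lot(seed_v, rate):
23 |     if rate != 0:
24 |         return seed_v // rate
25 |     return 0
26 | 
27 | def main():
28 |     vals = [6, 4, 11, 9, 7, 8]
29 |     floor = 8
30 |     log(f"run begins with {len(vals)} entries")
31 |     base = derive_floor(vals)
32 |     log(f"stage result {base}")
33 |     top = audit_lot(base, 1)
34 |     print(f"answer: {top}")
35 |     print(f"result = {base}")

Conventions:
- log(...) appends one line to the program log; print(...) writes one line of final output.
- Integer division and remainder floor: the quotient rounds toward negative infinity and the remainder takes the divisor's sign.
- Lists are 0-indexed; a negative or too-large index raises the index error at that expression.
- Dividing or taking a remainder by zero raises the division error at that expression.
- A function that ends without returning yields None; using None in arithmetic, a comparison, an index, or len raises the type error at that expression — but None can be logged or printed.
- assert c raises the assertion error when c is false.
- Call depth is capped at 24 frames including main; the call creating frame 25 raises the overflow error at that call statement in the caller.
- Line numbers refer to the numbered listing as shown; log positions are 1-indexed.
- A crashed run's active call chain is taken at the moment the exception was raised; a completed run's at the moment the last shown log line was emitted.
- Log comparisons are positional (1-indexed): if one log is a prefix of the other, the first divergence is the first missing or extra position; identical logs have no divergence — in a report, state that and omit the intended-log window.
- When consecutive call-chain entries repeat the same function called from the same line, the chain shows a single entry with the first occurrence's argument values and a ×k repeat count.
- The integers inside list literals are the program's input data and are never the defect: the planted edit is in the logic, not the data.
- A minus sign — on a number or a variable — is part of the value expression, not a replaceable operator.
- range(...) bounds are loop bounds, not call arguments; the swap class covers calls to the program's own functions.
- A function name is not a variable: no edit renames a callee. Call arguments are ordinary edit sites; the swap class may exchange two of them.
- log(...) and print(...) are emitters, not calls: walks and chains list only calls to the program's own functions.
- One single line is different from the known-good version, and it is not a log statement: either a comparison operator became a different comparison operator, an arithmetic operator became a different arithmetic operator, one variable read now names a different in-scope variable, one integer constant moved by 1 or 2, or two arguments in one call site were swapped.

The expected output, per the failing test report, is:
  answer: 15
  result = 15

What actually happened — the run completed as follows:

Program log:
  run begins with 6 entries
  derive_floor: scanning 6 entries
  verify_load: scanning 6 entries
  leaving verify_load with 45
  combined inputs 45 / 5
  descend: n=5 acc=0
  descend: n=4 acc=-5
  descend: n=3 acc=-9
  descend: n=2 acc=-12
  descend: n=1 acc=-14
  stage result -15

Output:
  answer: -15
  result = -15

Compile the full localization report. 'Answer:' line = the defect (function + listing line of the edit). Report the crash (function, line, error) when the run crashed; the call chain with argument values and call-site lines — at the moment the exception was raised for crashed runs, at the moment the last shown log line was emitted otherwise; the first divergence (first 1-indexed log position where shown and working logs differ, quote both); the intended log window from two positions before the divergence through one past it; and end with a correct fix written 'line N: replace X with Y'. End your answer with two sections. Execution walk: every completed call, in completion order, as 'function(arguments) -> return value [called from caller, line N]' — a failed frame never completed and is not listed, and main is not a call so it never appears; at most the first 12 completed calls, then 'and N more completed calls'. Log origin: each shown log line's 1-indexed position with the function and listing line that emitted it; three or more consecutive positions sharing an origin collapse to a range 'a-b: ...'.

Answer: the defect is in rank_cells at line 5.
Core observation: Everything matches until log position 7, which reads 'descend: n=4 acc=-5' in place of 'descend: n=4 acc=5'.
Call chain: main.
First divergence: at position 7 the run shows 'descend: n=4 acc=-5' where the working version logs 'descend: n=4 acc=5'.
Intended log window:
  5: combined inputs 45 / 5
  6: descend: n=5 acc=0
  7: descend: n=4 acc=5
  8: descend: n=3 acc=9
Execution walk:
  verify_load([6, 4, 11, 9, 7, 8]) -> 45  [called from derive_floor, line 17]
  rank_cells(0, -15) -> -15  [called from rank_cells, line 5]
  rank_cells(1, -14) -> -15  [called from rank_cells, line 5]
  rank_cells(2, -12) -> -15  [called from rank_cells, line 5]
  rank_cells(3, -9) -> -15  [called from rank_cells, line 5]
  rank_cells(4, -5) -> -15  [called from rank_cells, line 5]
  rank_cells(5, 0) -> -15  [called from derive_floor, line 20]
  derive_floor([6, 4, 11, 9, 7, 8]) -> -15  [called from main, line 31]
  audit_lot(-15, 1) -> -15  [called from main, line 33]
Log origins:
  1: emitted by main (line 30)
  2: emitted by derive_floor (line 16)
  3: emitted by verify_load (line 8)
  4: emitted by verify_load (line 12)
  5: emitted by derive_floor (line 19)
  6-10: emitted by rank_cells (line 4)
  11: emitted by main (line 32)
A correct fix: line 5: replace `seed_v - limit` with `seed_v + limit`.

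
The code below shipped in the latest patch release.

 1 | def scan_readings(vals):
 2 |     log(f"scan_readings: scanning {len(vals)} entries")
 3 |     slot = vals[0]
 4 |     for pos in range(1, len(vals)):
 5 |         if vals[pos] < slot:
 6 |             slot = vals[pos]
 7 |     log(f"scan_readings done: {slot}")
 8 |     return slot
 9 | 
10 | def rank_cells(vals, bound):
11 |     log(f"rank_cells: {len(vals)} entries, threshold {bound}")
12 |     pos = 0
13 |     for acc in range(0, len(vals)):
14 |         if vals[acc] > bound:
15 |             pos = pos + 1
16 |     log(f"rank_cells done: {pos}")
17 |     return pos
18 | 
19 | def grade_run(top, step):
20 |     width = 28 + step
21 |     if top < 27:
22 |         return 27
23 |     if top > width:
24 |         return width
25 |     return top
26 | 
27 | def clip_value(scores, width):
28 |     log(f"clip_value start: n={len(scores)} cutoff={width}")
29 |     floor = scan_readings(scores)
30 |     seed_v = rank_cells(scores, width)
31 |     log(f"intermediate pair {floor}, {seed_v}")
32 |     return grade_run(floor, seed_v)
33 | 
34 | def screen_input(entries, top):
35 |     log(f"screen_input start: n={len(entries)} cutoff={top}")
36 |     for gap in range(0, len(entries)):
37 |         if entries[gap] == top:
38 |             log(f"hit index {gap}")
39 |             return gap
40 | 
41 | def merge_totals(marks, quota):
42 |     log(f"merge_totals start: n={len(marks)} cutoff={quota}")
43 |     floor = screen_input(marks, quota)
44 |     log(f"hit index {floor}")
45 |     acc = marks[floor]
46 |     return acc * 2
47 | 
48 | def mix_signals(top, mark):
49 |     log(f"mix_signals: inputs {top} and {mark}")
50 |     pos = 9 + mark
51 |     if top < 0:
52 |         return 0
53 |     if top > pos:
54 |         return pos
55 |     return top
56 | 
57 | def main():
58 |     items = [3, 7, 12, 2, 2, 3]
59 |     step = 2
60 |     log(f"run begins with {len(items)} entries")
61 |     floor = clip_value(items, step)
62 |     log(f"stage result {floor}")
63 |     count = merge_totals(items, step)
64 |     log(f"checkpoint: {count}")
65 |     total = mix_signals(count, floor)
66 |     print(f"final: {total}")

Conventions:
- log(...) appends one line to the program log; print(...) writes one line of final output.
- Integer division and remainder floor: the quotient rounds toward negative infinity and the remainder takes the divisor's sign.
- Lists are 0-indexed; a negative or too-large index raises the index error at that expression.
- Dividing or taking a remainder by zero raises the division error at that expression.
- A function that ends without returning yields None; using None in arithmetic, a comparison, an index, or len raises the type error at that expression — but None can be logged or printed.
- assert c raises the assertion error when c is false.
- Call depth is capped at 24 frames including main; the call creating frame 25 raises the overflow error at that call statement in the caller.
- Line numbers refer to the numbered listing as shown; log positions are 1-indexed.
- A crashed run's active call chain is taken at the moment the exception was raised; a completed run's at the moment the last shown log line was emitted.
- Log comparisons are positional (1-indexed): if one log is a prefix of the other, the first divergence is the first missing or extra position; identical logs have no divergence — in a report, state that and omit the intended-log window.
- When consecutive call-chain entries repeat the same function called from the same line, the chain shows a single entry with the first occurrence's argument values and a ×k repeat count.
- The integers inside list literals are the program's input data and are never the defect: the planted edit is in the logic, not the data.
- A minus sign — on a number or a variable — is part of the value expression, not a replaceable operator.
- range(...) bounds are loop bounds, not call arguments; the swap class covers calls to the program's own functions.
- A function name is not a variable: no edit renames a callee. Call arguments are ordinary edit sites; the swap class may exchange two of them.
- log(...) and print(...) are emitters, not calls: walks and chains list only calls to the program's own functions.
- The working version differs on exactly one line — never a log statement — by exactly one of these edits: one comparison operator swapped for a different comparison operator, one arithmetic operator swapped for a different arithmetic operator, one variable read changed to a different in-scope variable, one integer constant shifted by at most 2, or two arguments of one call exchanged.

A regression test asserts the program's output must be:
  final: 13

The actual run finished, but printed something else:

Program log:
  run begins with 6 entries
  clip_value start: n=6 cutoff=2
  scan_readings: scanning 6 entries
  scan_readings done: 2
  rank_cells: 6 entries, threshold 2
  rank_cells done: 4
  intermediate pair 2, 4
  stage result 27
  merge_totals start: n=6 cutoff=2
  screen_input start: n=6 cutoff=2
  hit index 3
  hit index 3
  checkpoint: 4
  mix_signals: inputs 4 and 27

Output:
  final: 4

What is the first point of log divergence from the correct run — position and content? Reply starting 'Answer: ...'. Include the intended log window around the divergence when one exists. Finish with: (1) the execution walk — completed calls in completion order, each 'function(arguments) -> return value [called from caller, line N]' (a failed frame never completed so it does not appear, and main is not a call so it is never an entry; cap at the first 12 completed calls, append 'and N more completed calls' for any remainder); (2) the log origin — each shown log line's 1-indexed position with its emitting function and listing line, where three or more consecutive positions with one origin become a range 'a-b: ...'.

Answer: position 14; shown 'mix_signals: inputs 4 and 27' vs intended 'mix_signals: inputs 27 and 4'.
Intended log window:
  12: hit index 3
  13: checkpoint: 4
  14: mix_signals: inputs 27 and 4
Execution walk:
  scan_readings([3, 7, 12, 2, 2, 3]) -> 2  [called from clip_value, line 29]
  rank_cells([3, 7, 12, 2, 2, 3], 2) -> 4  [called from clip_value, line 30]
  grade_run(2, 4) -> 27  [called from clip_value, line 32]
  clip_value([3, 7, 12, 2, 2, 3], 2) -> 27  [called from main, line 61]
  screen_input([3, 7, 12, 2, 2, 3], 2) -> 3  [called from merge_totals, line 43]
  merge_totals([3, 7, 12, 2, 2, 3], 2) -> 4  [called from main, line 63]
  mix_signals(4, 27) -> 4  [called from main, line 65]
Log origins:
  1: logged in main at line 60
  2: logged in clip_value at line 28
  3: logged in scan_readings at line 2
  4: logged in scan_readings at line 7
  5: logged in rank_cells at line 11
  6: logged in rank_cells at line 16
  7: logged in clip_value at line 31
  8: logged in main at line 62
  9: logged in merge_totals at line 42
  10: logged in screen_input at line 35
  11: logged in screen_input at line 38
  12: logged in merge_totals at line 44
  13: logged in main at line 64
  14: logged in mix_signals at line 49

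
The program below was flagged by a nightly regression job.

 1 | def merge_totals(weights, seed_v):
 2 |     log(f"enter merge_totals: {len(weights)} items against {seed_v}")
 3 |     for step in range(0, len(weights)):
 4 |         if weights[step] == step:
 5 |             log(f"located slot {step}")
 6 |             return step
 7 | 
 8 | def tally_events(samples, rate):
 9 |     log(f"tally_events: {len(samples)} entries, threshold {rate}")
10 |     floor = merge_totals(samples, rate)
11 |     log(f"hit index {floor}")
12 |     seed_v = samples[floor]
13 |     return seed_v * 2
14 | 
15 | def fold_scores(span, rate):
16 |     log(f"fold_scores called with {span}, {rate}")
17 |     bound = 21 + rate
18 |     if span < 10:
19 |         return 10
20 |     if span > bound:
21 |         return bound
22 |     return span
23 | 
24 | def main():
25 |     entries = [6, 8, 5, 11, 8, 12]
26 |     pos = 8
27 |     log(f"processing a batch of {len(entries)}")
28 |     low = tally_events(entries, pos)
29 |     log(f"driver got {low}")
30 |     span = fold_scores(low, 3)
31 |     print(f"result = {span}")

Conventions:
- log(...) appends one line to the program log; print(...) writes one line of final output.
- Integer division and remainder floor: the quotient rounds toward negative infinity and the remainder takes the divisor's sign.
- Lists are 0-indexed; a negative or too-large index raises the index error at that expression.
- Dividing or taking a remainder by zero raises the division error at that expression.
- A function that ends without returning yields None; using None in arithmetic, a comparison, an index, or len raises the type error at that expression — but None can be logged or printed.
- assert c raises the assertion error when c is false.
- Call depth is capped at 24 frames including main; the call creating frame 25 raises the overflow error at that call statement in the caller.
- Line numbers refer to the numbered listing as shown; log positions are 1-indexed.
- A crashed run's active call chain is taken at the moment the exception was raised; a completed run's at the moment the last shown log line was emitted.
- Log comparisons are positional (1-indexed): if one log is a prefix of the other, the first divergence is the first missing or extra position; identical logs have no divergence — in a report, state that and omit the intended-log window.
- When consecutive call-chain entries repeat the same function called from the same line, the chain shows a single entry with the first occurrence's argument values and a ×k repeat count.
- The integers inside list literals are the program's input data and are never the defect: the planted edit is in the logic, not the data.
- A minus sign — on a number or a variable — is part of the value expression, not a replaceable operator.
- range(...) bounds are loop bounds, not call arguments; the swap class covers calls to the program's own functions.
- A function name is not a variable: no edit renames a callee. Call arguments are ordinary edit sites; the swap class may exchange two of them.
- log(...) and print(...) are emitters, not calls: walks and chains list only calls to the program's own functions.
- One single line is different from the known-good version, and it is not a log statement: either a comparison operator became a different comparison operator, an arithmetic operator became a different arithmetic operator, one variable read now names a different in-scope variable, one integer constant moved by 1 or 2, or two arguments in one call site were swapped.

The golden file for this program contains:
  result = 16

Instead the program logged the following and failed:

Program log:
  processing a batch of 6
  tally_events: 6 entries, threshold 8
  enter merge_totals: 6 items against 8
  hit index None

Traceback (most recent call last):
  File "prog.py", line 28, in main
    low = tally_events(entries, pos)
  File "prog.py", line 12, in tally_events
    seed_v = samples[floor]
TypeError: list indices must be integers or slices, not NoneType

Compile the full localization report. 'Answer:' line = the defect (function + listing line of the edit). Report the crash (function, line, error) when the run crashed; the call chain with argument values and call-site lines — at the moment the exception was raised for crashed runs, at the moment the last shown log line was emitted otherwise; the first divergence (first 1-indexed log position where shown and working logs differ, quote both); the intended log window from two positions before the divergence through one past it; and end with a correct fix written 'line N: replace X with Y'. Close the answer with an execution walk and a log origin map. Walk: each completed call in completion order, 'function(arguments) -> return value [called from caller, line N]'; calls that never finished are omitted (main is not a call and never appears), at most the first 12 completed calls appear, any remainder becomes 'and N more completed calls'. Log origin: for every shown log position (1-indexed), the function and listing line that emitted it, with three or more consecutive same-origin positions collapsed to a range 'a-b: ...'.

Answer: the defect is in merge_totals at line 4.
Key observation: Log line 4 is where behavior first shows: 'hit index None' appears instead of 'located slot 1'.
Crash: tally_events, line 12, TypeError.
Call chain: main -> tally_events([6, 8, 5, 11, 8, 12], 8) (called at line 28).
First divergence: position 4; shown 'hit index None' vs intended 'located slot 1'.
Intended log window:
  2: tally_events: 6 entries, threshold 8
  3: enter merge_totals: 6 items against 8
  4: located slot 1
  5: hit index 1
Execution walk:
  merge_totals([6, 8, 5, 11, 8, 12], 8) -> None  [called from tally_events, line 10]
Log line origins:
  1: from main, line 27
  2: from tally_events, line 9
  3: from merge_totals, line 2
  4: from tally_events, line 11
A correct fix: line 4: replace `weights[step] == step` with `weights[step] == seed_v`.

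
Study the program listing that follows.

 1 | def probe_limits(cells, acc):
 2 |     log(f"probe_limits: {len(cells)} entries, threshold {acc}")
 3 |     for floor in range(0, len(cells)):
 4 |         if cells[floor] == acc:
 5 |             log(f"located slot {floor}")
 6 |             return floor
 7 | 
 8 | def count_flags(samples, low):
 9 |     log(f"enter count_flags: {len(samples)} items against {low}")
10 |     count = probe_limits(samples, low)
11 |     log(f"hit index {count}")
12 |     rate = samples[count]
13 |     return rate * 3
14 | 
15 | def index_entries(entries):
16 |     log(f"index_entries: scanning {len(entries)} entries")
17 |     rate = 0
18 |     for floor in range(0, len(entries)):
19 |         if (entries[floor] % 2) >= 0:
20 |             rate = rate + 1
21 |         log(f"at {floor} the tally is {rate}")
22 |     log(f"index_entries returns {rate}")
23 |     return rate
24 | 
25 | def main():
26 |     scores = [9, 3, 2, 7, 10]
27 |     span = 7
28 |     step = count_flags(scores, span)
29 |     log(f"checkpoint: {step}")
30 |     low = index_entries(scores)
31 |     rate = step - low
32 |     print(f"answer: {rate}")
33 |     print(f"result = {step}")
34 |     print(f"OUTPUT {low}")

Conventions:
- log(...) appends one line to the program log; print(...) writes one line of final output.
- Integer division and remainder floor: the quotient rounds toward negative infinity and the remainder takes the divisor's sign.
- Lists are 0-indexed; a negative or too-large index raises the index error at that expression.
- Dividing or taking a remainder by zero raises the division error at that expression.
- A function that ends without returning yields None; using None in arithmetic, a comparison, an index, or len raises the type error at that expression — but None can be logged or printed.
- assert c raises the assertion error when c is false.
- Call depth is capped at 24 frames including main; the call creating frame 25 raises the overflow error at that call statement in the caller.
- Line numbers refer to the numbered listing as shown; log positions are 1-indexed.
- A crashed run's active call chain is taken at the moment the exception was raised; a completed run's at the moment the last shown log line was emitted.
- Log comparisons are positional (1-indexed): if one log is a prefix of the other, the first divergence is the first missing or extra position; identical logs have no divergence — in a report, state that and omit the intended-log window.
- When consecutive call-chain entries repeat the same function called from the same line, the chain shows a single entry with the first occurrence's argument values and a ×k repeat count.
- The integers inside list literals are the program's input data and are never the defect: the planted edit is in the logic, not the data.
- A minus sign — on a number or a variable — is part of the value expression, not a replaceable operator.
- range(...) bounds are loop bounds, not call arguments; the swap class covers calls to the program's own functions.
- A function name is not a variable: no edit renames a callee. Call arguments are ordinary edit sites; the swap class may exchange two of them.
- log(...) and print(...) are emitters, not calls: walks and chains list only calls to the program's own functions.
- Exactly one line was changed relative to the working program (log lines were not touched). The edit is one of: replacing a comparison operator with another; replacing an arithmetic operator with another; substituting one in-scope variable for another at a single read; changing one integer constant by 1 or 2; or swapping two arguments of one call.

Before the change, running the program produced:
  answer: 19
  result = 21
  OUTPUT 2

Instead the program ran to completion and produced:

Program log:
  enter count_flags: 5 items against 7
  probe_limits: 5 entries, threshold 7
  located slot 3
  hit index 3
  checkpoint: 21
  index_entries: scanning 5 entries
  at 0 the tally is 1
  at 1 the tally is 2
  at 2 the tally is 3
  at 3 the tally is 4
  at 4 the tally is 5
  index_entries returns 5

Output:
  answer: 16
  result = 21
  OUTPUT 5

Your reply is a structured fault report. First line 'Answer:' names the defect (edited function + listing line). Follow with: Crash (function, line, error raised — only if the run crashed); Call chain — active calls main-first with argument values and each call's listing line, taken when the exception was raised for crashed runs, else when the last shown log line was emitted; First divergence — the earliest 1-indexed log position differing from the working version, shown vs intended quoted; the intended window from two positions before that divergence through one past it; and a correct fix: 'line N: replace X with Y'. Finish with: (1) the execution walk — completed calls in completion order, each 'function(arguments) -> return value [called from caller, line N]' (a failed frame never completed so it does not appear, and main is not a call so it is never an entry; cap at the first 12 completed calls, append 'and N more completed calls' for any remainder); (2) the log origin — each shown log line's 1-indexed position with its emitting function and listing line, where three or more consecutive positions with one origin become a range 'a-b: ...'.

Answer: the defect is in index_entries at line 19.
Key observation: The log first diverges at position 7: the faulty run prints 'at 0 the tally is 1' where the working version prints 'at 0 the tally is 0'.
Call chain: main -> index_entries([9, 3, 2, 7, 10]) (called at line 30).
First divergence: position 7 — the shown line 'at 0 the tally is 1' should read 'at 0 the tally is 0'.
Intended log window:
  5: checkpoint: 21
  6: index_entries: scanning 5 entries
  7: at 0 the tally is 0
  8: at 1 the tally is 0
Execution walk:
  probe_limits([9, 3, 2, 7, 10], 7) -> 3  [called from count_flags, line 10]
  count_flags([9, 3, 2, 7, 10], 7) -> 21  [called from main, line 28]
  index_entries([9, 3, 2, 7, 10]) -> 5  [called from main, line 30]
Log line origins:
  1: logged in count_flags at line 9
  2: logged in probe_limits at line 2
  3: logged in probe_limits at line 5
  4: logged in count_flags at line 11
  5: logged in main at line 29
  6: logged in index_entries at line 16
  7-11: logged in index_entries at line 21
  12: logged in index_entries at line 22
A correct fix: line 19: replace `>=` with `==`.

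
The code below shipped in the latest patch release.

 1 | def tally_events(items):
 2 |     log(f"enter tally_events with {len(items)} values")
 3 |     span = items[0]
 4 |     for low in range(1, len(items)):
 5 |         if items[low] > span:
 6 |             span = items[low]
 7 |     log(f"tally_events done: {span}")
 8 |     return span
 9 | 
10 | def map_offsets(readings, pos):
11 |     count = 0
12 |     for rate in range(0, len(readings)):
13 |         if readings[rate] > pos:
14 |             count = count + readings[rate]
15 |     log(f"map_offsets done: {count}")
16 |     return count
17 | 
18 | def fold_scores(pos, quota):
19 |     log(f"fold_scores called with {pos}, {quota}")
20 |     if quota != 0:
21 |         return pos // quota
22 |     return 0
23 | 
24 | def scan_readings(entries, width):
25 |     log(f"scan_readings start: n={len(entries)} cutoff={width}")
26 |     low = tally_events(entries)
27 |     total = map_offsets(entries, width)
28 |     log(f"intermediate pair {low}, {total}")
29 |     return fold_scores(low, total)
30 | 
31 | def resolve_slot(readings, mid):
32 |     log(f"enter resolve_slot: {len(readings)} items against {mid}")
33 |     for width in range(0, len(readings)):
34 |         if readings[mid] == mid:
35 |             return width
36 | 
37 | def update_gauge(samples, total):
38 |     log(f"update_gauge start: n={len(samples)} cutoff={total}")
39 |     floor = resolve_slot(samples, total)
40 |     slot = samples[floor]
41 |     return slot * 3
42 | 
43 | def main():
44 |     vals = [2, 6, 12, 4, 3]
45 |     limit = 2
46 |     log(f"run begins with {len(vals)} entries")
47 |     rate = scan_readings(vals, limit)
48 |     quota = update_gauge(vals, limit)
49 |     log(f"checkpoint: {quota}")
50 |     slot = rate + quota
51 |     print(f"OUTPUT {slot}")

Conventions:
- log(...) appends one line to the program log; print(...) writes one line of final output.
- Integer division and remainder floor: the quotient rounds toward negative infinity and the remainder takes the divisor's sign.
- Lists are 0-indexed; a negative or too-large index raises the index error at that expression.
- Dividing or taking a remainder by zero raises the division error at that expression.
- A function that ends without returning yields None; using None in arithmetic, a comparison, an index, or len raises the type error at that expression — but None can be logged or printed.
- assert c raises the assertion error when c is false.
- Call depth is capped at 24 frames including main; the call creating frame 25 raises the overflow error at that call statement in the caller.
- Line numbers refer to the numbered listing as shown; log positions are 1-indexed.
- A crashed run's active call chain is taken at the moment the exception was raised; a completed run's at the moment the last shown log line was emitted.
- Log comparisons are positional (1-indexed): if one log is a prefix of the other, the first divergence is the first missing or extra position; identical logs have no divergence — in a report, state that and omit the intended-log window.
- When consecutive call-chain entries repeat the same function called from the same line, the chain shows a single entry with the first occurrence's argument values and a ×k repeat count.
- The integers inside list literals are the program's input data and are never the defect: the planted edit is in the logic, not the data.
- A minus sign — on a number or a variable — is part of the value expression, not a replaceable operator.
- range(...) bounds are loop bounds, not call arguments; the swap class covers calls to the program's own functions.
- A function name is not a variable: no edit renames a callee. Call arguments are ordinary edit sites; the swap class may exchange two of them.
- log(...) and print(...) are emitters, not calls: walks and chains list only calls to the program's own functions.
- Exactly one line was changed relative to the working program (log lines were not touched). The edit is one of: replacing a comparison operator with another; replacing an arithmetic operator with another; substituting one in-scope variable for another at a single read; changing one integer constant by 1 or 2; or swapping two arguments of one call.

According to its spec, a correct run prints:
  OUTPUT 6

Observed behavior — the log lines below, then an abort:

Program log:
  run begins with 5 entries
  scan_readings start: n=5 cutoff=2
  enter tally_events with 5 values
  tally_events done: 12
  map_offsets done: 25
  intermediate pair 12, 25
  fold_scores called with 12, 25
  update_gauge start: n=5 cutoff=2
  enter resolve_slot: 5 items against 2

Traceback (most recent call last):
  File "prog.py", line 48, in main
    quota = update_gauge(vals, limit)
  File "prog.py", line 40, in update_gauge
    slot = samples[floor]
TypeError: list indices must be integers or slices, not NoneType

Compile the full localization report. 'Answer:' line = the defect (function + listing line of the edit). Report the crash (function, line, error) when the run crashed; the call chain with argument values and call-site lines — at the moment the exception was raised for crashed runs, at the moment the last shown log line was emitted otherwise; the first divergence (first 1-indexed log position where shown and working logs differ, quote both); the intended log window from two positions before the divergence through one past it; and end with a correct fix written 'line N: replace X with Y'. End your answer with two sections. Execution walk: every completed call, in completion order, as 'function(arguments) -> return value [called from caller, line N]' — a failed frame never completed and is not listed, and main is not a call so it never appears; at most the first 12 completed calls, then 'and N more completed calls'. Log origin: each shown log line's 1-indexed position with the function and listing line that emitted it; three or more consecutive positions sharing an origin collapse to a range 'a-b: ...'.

Answer: the defect is in resolve_slot at line 34.
The tell: After 9 matching log lines the faulty run goes silent, while the working version continues with 'checkpoint: 6'.
Crash: update_gauge, line 40, TypeError.
Call chain: main -> update_gauge([2, 6, 12, 4, 3], 2) (called at line 48).
First divergence: position 10; the shown log stops at 9 lines while the working version next logs 'checkpoint: 6'.
Intended log window:
  8: update_gauge start: n=5 cutoff=2
  9: enter resolve_slot: 5 items against 2
  10: checkpoint: 6
Execution walk:
  tally_events([2, 6, 12, 4, 3]) -> 12  [called from scan_readings, line 26]
  map_offsets([2, 6, 12, 4, 3], 2) -> 25  [called from scan_readings, line 27]
  fold_scores(12, 25) -> 0  [called from scan_readings, line 29]
  scan_readings([2, 6, 12, 4, 3], 2) -> 0  [called from main, line 47]
  resolve_slot([2, 6, 12, 4, 3], 2) -> None  [called from update_gauge, line 39]
Log origin:
  1: emitted by main (line 46)
  2: emitted by scan_readings (line 25)
  3: emitted by tally_events (line 2)
  4: emitted by tally_events (line 7)
  5: emitted by map_offsets (line 15)
  6: emitted by scan_readings (line 28)
  7: emitted by fold_scores (line 19)
  8: emitted by update_gauge (line 38)
  9: emitted by resolve_slot (line 32)
A correct fix: line 34: replace `readings[mid]` with `readings[width]`.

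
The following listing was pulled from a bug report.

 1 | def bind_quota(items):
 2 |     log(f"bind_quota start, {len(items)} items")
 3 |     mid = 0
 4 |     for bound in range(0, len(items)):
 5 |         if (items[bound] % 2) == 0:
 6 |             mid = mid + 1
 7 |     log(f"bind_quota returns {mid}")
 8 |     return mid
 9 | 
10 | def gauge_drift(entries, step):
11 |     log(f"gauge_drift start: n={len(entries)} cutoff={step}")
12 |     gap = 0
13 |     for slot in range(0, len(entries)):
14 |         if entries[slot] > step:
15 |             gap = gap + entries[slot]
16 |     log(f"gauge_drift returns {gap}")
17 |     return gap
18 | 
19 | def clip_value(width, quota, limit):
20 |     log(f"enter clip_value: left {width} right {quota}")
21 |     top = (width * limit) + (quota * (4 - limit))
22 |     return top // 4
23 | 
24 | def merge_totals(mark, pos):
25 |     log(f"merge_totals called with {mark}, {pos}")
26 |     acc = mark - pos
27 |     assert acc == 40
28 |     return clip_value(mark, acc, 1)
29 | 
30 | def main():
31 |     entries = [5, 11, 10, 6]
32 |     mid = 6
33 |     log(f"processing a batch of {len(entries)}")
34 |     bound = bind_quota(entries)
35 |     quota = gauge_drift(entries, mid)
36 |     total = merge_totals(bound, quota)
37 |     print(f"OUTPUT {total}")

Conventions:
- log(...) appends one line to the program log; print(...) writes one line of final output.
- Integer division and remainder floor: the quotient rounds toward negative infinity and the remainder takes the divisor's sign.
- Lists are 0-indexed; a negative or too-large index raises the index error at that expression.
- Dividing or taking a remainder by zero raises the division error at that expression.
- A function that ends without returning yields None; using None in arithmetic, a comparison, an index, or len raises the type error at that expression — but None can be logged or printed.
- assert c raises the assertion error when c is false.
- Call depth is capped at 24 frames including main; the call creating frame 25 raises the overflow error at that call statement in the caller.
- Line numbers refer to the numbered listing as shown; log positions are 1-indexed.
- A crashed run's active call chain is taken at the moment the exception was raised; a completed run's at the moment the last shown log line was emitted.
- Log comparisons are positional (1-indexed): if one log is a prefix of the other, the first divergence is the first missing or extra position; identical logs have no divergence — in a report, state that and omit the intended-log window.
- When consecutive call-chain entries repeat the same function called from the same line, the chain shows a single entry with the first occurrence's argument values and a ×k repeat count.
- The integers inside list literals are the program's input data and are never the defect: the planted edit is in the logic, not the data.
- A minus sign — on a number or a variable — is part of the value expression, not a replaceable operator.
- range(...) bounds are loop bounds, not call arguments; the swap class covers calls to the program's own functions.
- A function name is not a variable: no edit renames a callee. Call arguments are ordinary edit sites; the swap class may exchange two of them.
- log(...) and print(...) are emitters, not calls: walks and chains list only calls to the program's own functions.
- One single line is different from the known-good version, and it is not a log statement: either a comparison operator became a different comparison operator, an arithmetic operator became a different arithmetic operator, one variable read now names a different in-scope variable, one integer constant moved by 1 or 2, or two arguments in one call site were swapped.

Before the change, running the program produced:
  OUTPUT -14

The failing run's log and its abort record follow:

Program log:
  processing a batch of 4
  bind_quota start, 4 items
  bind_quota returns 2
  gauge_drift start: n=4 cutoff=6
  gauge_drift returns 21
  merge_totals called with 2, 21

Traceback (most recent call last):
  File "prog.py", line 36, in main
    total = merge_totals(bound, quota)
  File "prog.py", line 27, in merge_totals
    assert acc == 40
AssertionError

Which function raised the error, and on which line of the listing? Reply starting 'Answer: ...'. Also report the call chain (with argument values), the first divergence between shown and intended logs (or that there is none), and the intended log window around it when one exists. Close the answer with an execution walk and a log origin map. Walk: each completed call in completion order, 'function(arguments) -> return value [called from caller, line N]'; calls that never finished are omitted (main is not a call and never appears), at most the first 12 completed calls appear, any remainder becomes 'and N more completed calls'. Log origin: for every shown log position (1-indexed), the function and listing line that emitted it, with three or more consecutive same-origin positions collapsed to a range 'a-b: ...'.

Answer: the error was raised in merge_totals, line 27.
The tell: The shown log is a 6-line prefix of the intended one, whose next entry is 'enter clip_value: left 2 right -19'.
Call chain: main -> merge_totals(2, 21) (called at line 36).
First divergence: position 7 — the faulty run's log ends after 6 lines; the working version continues with 'enter clip_value: left 2 right -19'.
Intended log window:
  5: gauge_drift returns 21
  6: merge_totals called with 2, 21
  7: enter clip_value: left 2 right -19
Execution walk:
  bind_quota([5, 11, 10, 6]) -> 2  [called from main, line 34]
  gauge_drift([5, 11, 10, 6], 6) -> 21  [called from main, line 35]
Log origins:
  1: emitted by main (line 33)
  2: emitted by bind_quota (line 2)
  3: emitted by bind_quota (line 7)
  4: emitted by gauge_drift (line 11)
  5: emitted by gauge_drift (line 16)
  6: emitted by merge_totals (line 25)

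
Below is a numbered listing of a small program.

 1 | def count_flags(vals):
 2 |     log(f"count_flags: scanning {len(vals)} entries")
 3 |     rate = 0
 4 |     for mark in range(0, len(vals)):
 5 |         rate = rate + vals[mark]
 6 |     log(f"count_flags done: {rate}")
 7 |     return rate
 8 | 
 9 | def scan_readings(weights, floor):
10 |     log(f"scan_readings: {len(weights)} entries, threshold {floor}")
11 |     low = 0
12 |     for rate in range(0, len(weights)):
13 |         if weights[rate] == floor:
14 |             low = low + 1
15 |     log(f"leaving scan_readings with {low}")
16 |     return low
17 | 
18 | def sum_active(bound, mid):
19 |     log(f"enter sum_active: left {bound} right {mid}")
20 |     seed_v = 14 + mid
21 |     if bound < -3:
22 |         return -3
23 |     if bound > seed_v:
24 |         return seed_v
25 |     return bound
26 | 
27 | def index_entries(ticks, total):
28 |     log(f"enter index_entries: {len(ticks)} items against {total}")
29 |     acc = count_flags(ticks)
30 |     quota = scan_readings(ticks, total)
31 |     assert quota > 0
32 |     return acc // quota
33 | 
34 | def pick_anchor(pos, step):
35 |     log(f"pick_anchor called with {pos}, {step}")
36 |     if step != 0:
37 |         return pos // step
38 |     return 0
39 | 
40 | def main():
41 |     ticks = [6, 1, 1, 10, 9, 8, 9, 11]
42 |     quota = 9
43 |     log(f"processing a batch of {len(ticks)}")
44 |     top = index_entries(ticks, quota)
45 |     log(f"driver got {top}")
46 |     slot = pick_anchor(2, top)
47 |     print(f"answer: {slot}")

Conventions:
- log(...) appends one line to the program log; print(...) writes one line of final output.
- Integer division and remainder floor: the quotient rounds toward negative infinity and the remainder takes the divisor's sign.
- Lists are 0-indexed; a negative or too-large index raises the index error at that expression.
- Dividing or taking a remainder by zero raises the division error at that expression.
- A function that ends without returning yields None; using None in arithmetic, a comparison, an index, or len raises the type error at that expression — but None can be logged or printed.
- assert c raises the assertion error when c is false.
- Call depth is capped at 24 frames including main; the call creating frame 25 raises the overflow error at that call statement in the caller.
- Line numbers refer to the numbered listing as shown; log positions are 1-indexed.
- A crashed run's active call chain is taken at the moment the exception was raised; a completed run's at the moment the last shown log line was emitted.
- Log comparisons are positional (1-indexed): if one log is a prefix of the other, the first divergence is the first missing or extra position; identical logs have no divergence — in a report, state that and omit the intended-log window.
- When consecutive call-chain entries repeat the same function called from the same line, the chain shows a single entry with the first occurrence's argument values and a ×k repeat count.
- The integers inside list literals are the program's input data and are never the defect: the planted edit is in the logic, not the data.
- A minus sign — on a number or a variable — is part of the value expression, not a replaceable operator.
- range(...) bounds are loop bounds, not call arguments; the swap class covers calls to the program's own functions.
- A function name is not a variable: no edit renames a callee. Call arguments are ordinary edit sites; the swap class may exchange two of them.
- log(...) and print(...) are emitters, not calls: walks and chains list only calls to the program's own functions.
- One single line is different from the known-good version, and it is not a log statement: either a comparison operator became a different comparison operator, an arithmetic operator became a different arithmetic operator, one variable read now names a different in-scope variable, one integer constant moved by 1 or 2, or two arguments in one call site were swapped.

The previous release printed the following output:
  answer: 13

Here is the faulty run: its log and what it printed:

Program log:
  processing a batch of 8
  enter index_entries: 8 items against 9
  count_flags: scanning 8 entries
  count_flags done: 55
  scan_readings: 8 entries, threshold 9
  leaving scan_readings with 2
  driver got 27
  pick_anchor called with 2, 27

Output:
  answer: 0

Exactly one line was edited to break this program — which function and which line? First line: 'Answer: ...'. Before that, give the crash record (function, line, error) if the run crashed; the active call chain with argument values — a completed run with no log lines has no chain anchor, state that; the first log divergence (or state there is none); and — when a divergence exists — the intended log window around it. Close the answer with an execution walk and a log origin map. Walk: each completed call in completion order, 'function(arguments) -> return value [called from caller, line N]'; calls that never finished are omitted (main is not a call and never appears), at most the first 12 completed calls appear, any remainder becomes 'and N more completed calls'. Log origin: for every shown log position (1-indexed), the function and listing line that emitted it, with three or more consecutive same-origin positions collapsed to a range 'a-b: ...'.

Answer: the defect is in main at line 46.
Key observation: The earliest visible damage is log position 8 — 'pick_anchor called with 2, 27' rather than the intended 'pick_anchor called with 27, 2'.
Call chain: main -> pick_anchor(2, 27) (called at line 46).
First divergence: position 8 — shown 'pick_anchor called with 2, 27', intended 'pick_anchor called with 27, 2'.
Intended log window:
  6: leaving scan_readings with 2
  7: driver got 27
  8: pick_anchor called with 27, 2
Execution walk:
  count_flags([6, 1, 1, 10, 9, 8, 9, 11]) -> 55  [called from index_entries, line 29]
  scan_readings([6, 1, 1, 10, 9, 8, 9, 11], 9) -> 2  [called from index_entries, line 30]
  index_entries([6, 1, 1, 10, 9, 8, 9, 11], 9) -> 27  [called from main, line 44]
  pick_anchor(2, 27) -> 0  [called from main, line 46]
Log line origins:
  1: emitted by main (line 43)
  2: emitted by index_entries (line 28)
  3: emitted by count_flags (line 2)
  4: emitted by count_flags (line 6)
  5: emitted by scan_readings (line 10)
  6: emitted by scan_readings (line 15)
  7: emitted by main (line 45)
  8: emitted by pick_anchor (line 35)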